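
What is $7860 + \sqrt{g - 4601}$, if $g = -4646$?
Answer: $7860 + i \sqrt{9247} \approx 7860.0 + 96.161 i$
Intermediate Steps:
$7860 + \sqrt{g - 4601} = 7860 + \sqrt{-4646 - 4601} = 7860 + \sqrt{-9247} = 7860 + i \sqrt{9247}$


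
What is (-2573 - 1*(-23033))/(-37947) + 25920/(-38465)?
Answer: -16862668/13901251 ≈ -1.2130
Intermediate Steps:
(-2573 - 1*(-23033))/(-37947) + 25920/(-38465) = (-2573 + 23033)*(-1/37947) + 25920*(-1/38465) = 20460*(-1/37947) - 5184/7693 = -6820/12649 - 5184/7693 = -16862668/13901251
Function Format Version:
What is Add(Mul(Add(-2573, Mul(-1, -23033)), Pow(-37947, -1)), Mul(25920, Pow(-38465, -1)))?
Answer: Rational(-16862668, 13901251) ≈ -1.2130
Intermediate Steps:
Add(Mul(Add(-2573, Mul(-1, -23033)), Pow(-37947, -1)), Mul(25920, Pow(-38465, -1))) = Add(Mul(Add(-2573, 23033), Rational(-1, 37947)), Mul(25920, Rational(-1, 38465))) = Add(Mul(20460, Rational(-1, 37947)), Rational(-5184, 7693)) = Add(Rational(-6820, 12649), Rational(-5184, 7693)) = Rational(-16862668, 13901251)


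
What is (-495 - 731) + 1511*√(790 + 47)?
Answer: -1226 + 4533*√93 ≈ 42489.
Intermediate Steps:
(-495 - 731) + 1511*√(790 + 47) = -1226 + 1511*√837 = -1226 + 1511*(3*√93) = -1226 + 4533*√93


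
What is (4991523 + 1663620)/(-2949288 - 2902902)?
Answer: -2218381/1950730 ≈ -1.1372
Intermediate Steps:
(4991523 + 1663620)/(-2949288 - 2902902) = 6655143/(-5852190) = 6655143*(-1/5852190) = -2218381/1950730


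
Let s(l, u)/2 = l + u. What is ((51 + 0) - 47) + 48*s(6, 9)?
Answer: 1444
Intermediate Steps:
s(l, u) = 2*l + 2*u (s(l, u) = 2*(l + u) = 2*l + 2*u)
((51 + 0) - 47) + 48*s(6, 9) = ((51 + 0) - 47) + 48*(2*6 + 2*9) = (51 - 47) + 48*(12 + 18) = 4 + 48*30 = 4 + 1440 = 1444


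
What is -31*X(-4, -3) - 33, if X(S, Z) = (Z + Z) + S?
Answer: 277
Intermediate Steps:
X(S, Z) = S + 2*Z (X(S, Z) = 2*Z + S = S + 2*Z)
-31*X(-4, -3) - 33 = -31*(-4 + 2*(-3)) - 33 = -31*(-4 - 6) - 33 = -31*(-10) - 33 = 310 - 33 = 277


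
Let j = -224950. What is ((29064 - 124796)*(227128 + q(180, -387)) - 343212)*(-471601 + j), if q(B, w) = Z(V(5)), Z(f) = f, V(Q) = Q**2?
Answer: 15147305459736608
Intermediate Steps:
q(B, w) = 25 (q(B, w) = 5**2 = 25)
((29064 - 124796)*(227128 + q(180, -387)) - 343212)*(-471601 + j) = ((29064 - 124796)*(227128 + 25) - 343212)*(-471601 - 224950) = (-95732*227153 - 343212)*(-696551) = (-21745810996 - 343212)*(-696551) = -21746154208*(-696551) = 15147305459736608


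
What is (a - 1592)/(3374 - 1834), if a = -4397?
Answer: -5989/1540 ≈ -3.8890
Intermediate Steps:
(a - 1592)/(3374 - 1834) = (-4397 - 1592)/(3374 - 1834) = -5989/1540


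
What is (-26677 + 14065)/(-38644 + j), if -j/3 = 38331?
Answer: 12612/153637 ≈ 0.082090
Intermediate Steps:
j = -114993 (j = -3*38331 = -114993)
(-26677 + 14065)/(-38644 + j) = (-26677 + 14065)/(-38644 - 114993) = -12612/(-153637) = -12612*(-1/153637) = 12612/153637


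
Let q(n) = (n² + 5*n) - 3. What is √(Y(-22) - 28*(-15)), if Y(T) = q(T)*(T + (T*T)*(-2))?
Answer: I*√366870 ≈ 605.7*I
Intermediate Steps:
q(n) = -3 + n² + 5*n
Y(T) = (T - 2*T²)*(-3 + T² + 5*T) (Y(T) = (-3 + T² + 5*T)*(T + (T*T)*(-2)) = (-3 + T² + 5*T)*(T + T²*(-2)) = (-3 + T² + 5*T)*(T - 2*T²) = (T - 2*T²)*(-3 + T² + 5*T))
√(Y(-22) - 28*(-15)) = √(-1*(-22)*(-1 + 2*(-22))*(-3 + (-22)² + 5*(-22)) - 28*(-15)) = √(-1*(-22)*(-1 - 44)*(-3 + 484 - 110) + 420) = √(-1*(-22)*(-45)*371 + 420) = √(-367290 + 420) = √(-366870) = I*√366870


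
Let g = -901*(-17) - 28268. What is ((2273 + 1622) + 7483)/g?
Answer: -11378/12951 ≈ -0.87854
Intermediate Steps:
g = -12951 (g = 15317 - 28268 = -12951)
((2273 + 1622) + 7483)/g = ((2273 + 1622) + 7483)/(-12951) = (3895 + 7483)*(-1/12951) = 11378*(-1/12951) = -11378/12951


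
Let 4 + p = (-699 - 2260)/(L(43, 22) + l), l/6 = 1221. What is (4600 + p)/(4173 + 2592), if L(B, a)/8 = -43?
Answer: 782593/1152030 ≈ 0.67932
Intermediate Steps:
l = 7326 (l = 6*1221 = 7326)
L(B, a) = -344 (L(B, a) = 8*(-43) = -344)
p = -30887/6982 (p = -4 + (-699 - 2260)/(-344 + 7326) = -4 - 2959/6982 = -30887/6982 ≈ -4.4238)
(4600 + p)/(4173 + 2592) = (4600 - 30887/6982)/(4173 + 2592) = (32086313/6982)/6765 = (32086313/6982)*(1/6765) = 782593/1152030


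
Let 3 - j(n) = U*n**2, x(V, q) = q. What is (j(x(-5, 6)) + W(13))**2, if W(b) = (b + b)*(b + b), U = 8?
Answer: 152881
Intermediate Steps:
W(b) = 4*b**2 (W(b) = (2*b)*(2*b) = 4*b**2)
j(n) = 3 - 8*n**2
(j(x(-5, 6)) + W(13))**2 = ((3 - 8*6**2) + 4*13**2)**2 = ((3 - 8*36) + 4*169)**2 = ((3 - 288) + 676)**2 = (-285 + 676)**2 = 391**2 = 152881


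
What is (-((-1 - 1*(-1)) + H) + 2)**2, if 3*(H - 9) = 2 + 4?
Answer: 81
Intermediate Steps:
H = 11 (H = 9 + (2 + 4)/3 = 9 + (1/3)*6 = 9 + 2 = 11)
(-((-1 - 1*(-1)) + H) + 2)**2 = (-((-1 - 1*(-1)) + 11) + 2)**2 = (-((-1 + 1) + 11) + 2)**2 = (-(0 + 11) + 2)**2 = (-1*11 + 2)**2 = (-11 + 2)**2 = (-9)**2 = 81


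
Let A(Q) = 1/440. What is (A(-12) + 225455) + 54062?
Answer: 122987481/440 ≈ 2.7952e+5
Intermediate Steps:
A(Q) = 1/440
(A(-12) + 225455) + 54062 = (1/440 + 225455) + 54062 = 99200201/440 + 54062 = 122987481/440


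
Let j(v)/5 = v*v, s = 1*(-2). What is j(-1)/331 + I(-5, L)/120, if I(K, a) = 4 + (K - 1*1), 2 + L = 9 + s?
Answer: -31/19860 ≈ -0.0015609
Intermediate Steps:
s = -2
j(v) = 5*v² (j(v) = 5*(v*v) = 5*v²)
L = 5 (L = -2 + (9 - 2) = -2 + 7 = 5)
I(K, a) = 3 + K (I(K, a) = 4 + (K - 1) = 4 + (-1 + K) = 3 + K)
j(-1)/331 + I(-5, L)/120 = (5*(-1)²)/331 + (3 - 5)/120 = (5*1)*(1/331) - 2*1/120 = 5*(1/331) - 1/60 = 5/331 - 1/60 = -31/19860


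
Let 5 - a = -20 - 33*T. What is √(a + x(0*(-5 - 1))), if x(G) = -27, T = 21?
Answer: √691 ≈ 26.287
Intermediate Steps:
a = 718 (a = 5 - (-20 - 33*21) = 5 - (-20 - 693) = 5 - 1*(-713) = 5 + 713 = 718)
√(a + x(0*(-5 - 1))) = √(718 - 27) = √691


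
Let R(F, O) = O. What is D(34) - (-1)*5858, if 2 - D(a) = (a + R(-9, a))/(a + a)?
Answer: 5859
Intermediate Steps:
D(a) = 1 (D(a) = 2 - (a + a)/(a + a) = 2 - 2*a/(2*a) = 2 - 2*a*1/(2*a) = 2 - 1*1 = 2 - 1 = 1)
D(34) - (-1)*5858 = 1 - (-1)*5858 = 1 - 1*(-5858) = 1 + 5858 = 5859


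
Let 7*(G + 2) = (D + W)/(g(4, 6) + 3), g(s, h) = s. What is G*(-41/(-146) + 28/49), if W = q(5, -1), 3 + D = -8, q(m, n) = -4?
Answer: -98423/50078 ≈ -1.9654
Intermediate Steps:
D = -11 (D = -3 - 8 = -11)
W = -4
G = -113/49 (G = -2 + ((-11 - 4)/(4 + 3))/7 = -2 + (-15/7)/7 = -2 + (-15*1/7)/7 = -2 + (1/7)*(-15/7) = -2 - 15/49 = -113/49 ≈ -2.3061)
G*(-41/(-146) + 28/49) = -113*(-41/(-146) + 28/49)/49 = -113*(-41*(-1/146) + 28*(1/49))/49 = -113*(41/146 + 4/7)/49 = -113/49*871/1022 = -98423/50078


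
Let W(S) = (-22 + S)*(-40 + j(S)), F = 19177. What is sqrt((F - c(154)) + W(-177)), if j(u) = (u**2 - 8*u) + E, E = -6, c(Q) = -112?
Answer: 6*I*sqrt(180217) ≈ 2547.1*I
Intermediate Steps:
j(u) = -6 + u**2 - 8*u (j(u) = (u**2 - 8*u) - 6 = -6 + u**2 - 8*u)
W(S) = (-22 + S)*(-46 + S**2 - 8*S) (W(S) = (-22 + S)*(-40 + (-6 + S**2 - 8*S)) = (-22 + S)*(-46 + S**2 - 8*S))
sqrt((F - c(154)) + W(-177)) = sqrt((19177 - 1*(-112)) + (1012 + (-177)**3 - 30*(-177)**2 + 130*(-177))) = sqrt((19177 + 112) + (1012 - 5545233 - 30*31329 - 23010)) = sqrt(19289 + (1012 - 5545233 - 939870 - 23010)) = sqrt(19289 - 6507101) = sqrt(-6487812) = 6*I*sqrt(180217)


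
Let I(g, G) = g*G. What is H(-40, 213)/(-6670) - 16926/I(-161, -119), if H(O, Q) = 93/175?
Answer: -2504583/2834750 ≈ -0.88353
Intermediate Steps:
H(O, Q) = 93/175 (H(O, Q) = 93*(1/175) = 93/175)
I(g, G) = G*g
H(-40, 213)/(-6670) - 16926/I(-161, -119) = (93/175)/(-6670) - 16926/((-119*(-161))) = (93/175)*(-1/6670) - 16926/19159 = -93/1167250 - 16926*1/19159 = -93/1167250 - 2418/2737 = -2504583/2834750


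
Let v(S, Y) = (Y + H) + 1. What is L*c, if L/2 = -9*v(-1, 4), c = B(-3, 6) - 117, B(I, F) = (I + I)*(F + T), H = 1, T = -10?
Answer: 10044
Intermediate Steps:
v(S, Y) = 2 + Y (v(S, Y) = (Y + 1) + 1 = (1 + Y) + 1 = 2 + Y)
B(I, F) = 2*I*(-10 + F) (B(I, F) = (I + I)*(F - 10) = (2*I)*(-10 + F) = 2*I*(-10 + F))
c = -93 (c = 2*(-3)*(-10 + 6) - 117 = 2*(-3)*(-4) - 117 = 24 - 117 = -93)
L = -108 (L = 2*(-9*(2 + 4)) = 2*(-9*6) = 2*(-54) = -108)
L*c = -108*(-93) = 10044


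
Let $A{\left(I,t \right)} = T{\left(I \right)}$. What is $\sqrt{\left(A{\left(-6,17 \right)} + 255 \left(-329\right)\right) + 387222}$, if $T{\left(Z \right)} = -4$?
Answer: $\sqrt{303323} \approx 550.75$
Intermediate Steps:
$A{\left(I,t \right)} = -4$
$\sqrt{\left(A{\left(-6,17 \right)} + 255 \left(-329\right)\right) + 387222} = \sqrt{\left(-4 + 255 \left(-329\right)\right) + 387222} = \sqrt{\left(-4 - 83895\right) + 387222} = \sqrt{-83899 + 387222} = \sqrt{303323}$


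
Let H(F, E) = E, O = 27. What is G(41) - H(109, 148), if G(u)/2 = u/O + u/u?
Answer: -3860/27 ≈ -142.96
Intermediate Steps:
G(u) = 2 + 2*u/27 (G(u) = 2*(u/27 + u/u) = 2*(u*(1/27) + 1) = 2*(u/27 + 1) = 2*(1 + u/27) = 2 + 2*u/27)
G(41) - H(109, 148) = (2 + (2/27)*41) - 1*148 = (2 + 82/27) - 148 = 136/27 - 148 = -3860/27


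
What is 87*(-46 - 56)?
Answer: -8874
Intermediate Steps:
87*(-46 - 56) = 87*(-102) = -8874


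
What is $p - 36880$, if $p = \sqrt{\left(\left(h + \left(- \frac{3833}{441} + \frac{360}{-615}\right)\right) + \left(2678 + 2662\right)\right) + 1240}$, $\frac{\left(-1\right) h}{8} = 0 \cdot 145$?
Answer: $-36880 + \frac{\sqrt{4871014963}}{861} \approx -36799.0$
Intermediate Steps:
$h = 0$ ($h = - 8 \cdot 0 \cdot 145 = \left(-8\right) 0 = 0$)
$p = \frac{\sqrt{4871014963}}{861}$ ($p = \sqrt{\left(\left(0 + \left(- \frac{3833}{441} + \frac{360}{-615}\right)\right) + \left(2678 + 2662\right)\right) + 1240} = \sqrt{\left(\left(0 + \left(\left(-3833\right) \frac{1}{441} + 360 \left(- \frac{1}{615}\right)\right)\right) + 5340\right) + 1240} = \sqrt{\left(\left(0 - \frac{167737}{18081}\right) + 5340\right) + 1240} = \sqrt{\left(- \frac{167737}{18081} + 5340\right) + 1240} = \sqrt{\frac{96384803}{18081} + 1240} = \sqrt{\frac{118805243}{18081}} = \frac{\sqrt{4871014963}}{861} \approx 81.06$)
$p - 36880 = \frac{\sqrt{4871014963}}{861} - 36880 = -36880 + \frac{\sqrt{4871014963}}{861}$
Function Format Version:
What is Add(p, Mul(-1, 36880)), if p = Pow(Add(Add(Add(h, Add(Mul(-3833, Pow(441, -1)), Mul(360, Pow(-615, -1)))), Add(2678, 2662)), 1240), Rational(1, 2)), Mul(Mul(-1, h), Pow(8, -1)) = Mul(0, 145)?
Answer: Add(-36880, Mul(Rational(1, 861), Pow(4871014963, Rational(1, 2)))) ≈ -36799.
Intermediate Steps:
h = 0 (h = Mul(-8, Mul(0, 145)) = Mul(-8, 0) = 0)
p = Mul(Rational(1, 861), Pow(4871014963, Rational(1, 2))) (p = Pow(Add(Add(Add(0, Add(Mul(-3833, Pow(441, -1)), Mul(360, Pow(-615, -1)))), Add(2678, 2662)), 1240), Rational(1, 2)) = Pow(Add(Add(Add(0, Add(Mul(-3833, Rational(1, 441)), Mul(360, Rational(-1, 615)))), 5340), 1240), Rational(1, 2)) = Pow(Add(Add(Add(0, Add(Rational(-3833, 441), Rational(-24, 41))), 5340), 1240), Rational(1, 2)) = Pow(Add(Add(Add(0, Rational(-167737, 18081)), 5340), 1240), Rational(1, 2)) = Pow(Add(Add(Rational(-167737, 18081), 5340), 1240), Rational(1, 2)) = Pow(Add(Rational(96384803, 18081), 1240), Rational(1, 2)) = Pow(Rational(118805243, 18081), Rational(1, 2)) = Mul(Rational(1, 861), Pow(4871014963, Rational(1, 2))) ≈ 81.060)
Add(p, Mul(-1, 36880)) = Add(Mul(Rational(1, 861), Pow(4871014963, Rational(1, 2))), Mul(-1, 36880)) = Add(Mul(Rational(1, 861), Pow(4871014963, Rational(1, 2))), -36880) = Add(-36880, Mul(Rational(1, 861), Pow(4871014963, Rational(1, 2))))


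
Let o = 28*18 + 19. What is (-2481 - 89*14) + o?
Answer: -3204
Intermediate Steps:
o = 523 (o = 504 + 19 = 523)
(-2481 - 89*14) + o = (-2481 - 89*14) + 523 = (-2481 - 1246) + 523 = -3727 + 523 = -3204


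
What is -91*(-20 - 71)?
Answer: 8281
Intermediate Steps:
-91*(-20 - 71) = -91*(-91) = 8281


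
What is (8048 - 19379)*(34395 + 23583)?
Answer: -656948718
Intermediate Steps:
(8048 - 19379)*(34395 + 23583) = -11331*57978 = -656948718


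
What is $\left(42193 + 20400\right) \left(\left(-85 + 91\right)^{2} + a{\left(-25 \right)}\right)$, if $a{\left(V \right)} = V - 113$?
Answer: $-6384486$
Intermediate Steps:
$a{\left(V \right)} = -113 + V$ ($a{\left(V \right)} = V - 113 = -113 + V$)
$\left(42193 + 20400\right) \left(\left(-85 + 91\right)^{2} + a{\left(-25 \right)}\right) = \left(42193 + 20400\right) \left(\left(-85 + 91\right)^{2} - 138\right) = 62593 \left(6^{2} - 138\right) = 62593 \left(36 - 138\right) = 62593 \left(-102\right) = -6384486$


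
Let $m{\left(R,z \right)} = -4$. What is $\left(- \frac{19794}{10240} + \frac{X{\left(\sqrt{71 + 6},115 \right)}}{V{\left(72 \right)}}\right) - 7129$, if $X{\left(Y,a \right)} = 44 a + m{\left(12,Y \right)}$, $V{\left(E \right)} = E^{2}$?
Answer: $- \frac{2956936057}{414720} \approx -7130.0$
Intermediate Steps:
$X{\left(Y,a \right)} = -4 + 44 a$ ($X{\left(Y,a \right)} = 44 a - 4 = -4 + 44 a$)
$\left(- \frac{19794}{10240} + \frac{X{\left(\sqrt{71 + 6},115 \right)}}{V{\left(72 \right)}}\right) - 7129 = \left(- \frac{19794}{10240} + \frac{-4 + 44 \cdot 115}{72^{2}}\right) - 7129 = \left(\left(-19794\right) \frac{1}{10240} + \frac{-4 + 5060}{5184}\right) - 7129 = \left(- \frac{9897}{5120} + 5056 \cdot \frac{1}{5184}\right) - 7129 = \left(- \frac{9897}{5120} + \frac{79}{81}\right) - 7129 = - \frac{397177}{414720} - 7129 = - \frac{2956936057}{414720}$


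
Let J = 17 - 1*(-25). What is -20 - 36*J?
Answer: -1532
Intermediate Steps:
J = 42 (J = 17 + 25 = 42)
-20 - 36*J = -20 - 36*42 = -20 - 1512 = -1532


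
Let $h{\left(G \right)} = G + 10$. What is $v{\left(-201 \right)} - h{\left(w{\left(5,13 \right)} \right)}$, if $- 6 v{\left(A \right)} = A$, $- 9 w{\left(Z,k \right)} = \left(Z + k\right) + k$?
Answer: $\frac{485}{18} \approx 26.944$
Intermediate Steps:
$w{\left(Z,k \right)} = - \frac{2 k}{9} - \frac{Z}{9}$ ($w{\left(Z,k \right)} = - \frac{\left(Z + k\right) + k}{9} = - \frac{Z + 2 k}{9} = - \frac{2 k}{9} - \frac{Z}{9}$)
$v{\left(A \right)} = - \frac{A}{6}$
$h{\left(G \right)} = 10 + G$
$v{\left(-201 \right)} - h{\left(w{\left(5,13 \right)} \right)} = \left(- \frac{1}{6}\right) \left(-201\right) - \left(10 - \frac{31}{9}\right) = \frac{67}{2} - \left(10 - \frac{31}{9}\right) = \frac{67}{2} - \frac{59}{9} = \frac{485}{18}$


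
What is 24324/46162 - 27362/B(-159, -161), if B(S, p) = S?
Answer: 633476080/3669879 ≈ 172.61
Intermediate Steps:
24324/46162 - 27362/B(-159, -161) = 24324/46162 - 27362/(-159) = 24324*(1/46162) - 27362*(-1/159) = 12162/23081 + 27362/159 = 633476080/3669879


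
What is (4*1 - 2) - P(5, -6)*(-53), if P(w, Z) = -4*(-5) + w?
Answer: 1327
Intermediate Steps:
P(w, Z) = 20 + w
(4*1 - 2) - P(5, -6)*(-53) = (4*1 - 2) - (20 + 5)*(-53) = (4 - 2) - 1*25*(-53) = 2 - 25*(-53) = 2 + 1325 = 1327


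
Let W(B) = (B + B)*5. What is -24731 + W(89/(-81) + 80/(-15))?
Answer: -2008421/81 ≈ -24795.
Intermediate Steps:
W(B) = 10*B (W(B) = (2*B)*5 = 10*B)
-24731 + W(89/(-81) + 80/(-15)) = -24731 + 10*(89/(-81) + 80/(-15)) = -24731 + 10*(89*(-1/81) + 80*(-1/15)) = -24731 + 10*(-89/81 - 16/3) = -24731 + 10*(-521/81) = -24731 - 5210/81 = -2008421/81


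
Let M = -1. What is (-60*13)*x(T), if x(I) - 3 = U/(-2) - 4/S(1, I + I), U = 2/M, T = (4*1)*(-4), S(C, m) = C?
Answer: 0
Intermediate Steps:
T = -16 (T = 4*(-4) = -16)
U = -2 (U = 2/(-1) = 2*(-1) = -2)
x(I) = 0 (x(I) = 3 + (-2/(-2) - 4/1) = 3 + (-2*(-½) - 4*1) = 3 + (1 - 4) = 3 - 3 = 0)
(-60*13)*x(T) = -60*13*0 = -780*0 = 0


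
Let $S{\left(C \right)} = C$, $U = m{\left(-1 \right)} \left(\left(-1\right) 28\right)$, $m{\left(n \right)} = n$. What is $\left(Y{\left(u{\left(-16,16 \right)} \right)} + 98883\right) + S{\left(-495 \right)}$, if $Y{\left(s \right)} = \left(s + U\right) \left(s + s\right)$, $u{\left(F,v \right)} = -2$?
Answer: $98284$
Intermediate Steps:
$U = 28$ ($U = - \left(-1\right) 28 = \left(-1\right) \left(-28\right) = 28$)
$Y{\left(s \right)} = 2 s \left(28 + s\right)$ ($Y{\left(s \right)} = \left(s + 28\right) \left(s + s\right) = \left(28 + s\right) 2 s = 2 s \left(28 + s\right)$)
$\left(Y{\left(u{\left(-16,16 \right)} \right)} + 98883\right) + S{\left(-495 \right)} = \left(2 \left(-2\right) \left(28 - 2\right) + 98883\right) - 495 = \left(2 \left(-2\right) 26 + 98883\right) - 495 = \left(-104 + 98883\right) - 495 = 98779 - 495 = 98284$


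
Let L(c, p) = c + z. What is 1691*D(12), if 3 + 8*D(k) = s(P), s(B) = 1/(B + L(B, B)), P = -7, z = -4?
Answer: -93005/144 ≈ -645.87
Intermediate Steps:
L(c, p) = -4 + c (L(c, p) = c - 4 = -4 + c)
s(B) = 1/(-4 + 2*B) (s(B) = 1/(B + (-4 + B)) = 1/(-4 + 2*B))
D(k) = -55/144 (D(k) = -3/8 + (1/(2*(-2 - 7)))/8 = -3/8 + ((½)/(-9))/8 = -3/8 + ((½)*(-⅑))/8 = -3/8 + (⅛)*(-1/18) = -3/8 - 1/144 = -55/144)
1691*D(12) = 1691*(-55/144) = -93005/144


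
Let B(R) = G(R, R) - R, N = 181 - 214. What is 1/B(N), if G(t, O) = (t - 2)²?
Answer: 1/1258 ≈ 0.00079491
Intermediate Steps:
N = -33
G(t, O) = (-2 + t)²
B(R) = (-2 + R)² - R
1/B(N) = 1/((-2 - 33)² - 1*(-33)) = 1/((-35)² + 33) = 1/(1225 + 33) = 1/1258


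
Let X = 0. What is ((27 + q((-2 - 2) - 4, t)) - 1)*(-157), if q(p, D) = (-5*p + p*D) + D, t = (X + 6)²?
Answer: 29202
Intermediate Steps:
t = 36 (t = (0 + 6)² = 6² = 36)
q(p, D) = D - 5*p + D*p (q(p, D) = (-5*p + D*p) + D = D - 5*p + D*p)
((27 + q((-2 - 2) - 4, t)) - 1)*(-157) = ((27 + (36 - 5*((-2 - 2) - 4) + 36*((-2 - 2) - 4))) - 1)*(-157) = ((27 + (36 - 5*(-4 - 4) + 36*(-4 - 4))) - 1)*(-157) = ((27 + (36 - 5*(-8) + 36*(-8))) - 1)*(-157) = ((27 + (36 + 40 - 288)) - 1)*(-157) = ((27 - 212) - 1)*(-157) = (-185 - 1)*(-157) = -186*(-157) = 29202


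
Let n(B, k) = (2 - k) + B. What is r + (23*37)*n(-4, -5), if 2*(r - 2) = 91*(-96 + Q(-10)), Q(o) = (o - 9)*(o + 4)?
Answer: 3374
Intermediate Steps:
n(B, k) = 2 + B - k
Q(o) = (-9 + o)*(4 + o)
r = 821 (r = 2 + (91*(-96 + (-36 + (-10)² - 5*(-10))))/2 = 2 + (91*(-96 + (-36 + 100 + 50)))/2 = 2 + (91*(-96 + 114))/2 = 2 + (91*18)/2 = 2 + (½)*1638 = 2 + 819 = 821)
r + (23*37)*n(-4, -5) = 821 + (23*37)*(2 - 4 - 1*(-5)) = 821 + 851*(2 - 4 + 5) = 821 + 851*3 = 821 + 2553 = 3374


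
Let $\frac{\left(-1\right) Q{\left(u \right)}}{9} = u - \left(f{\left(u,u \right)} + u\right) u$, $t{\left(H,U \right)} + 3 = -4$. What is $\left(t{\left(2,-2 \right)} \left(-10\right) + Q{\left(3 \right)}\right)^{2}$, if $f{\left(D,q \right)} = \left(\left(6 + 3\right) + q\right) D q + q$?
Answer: $9740641$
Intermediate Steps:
$t{\left(H,U \right)} = -7$ ($t{\left(H,U \right)} = -3 - 4 = -7$)
$f{\left(D,q \right)} = q + D q \left(9 + q\right)$ ($f{\left(D,q \right)} = \left(9 + q\right) D q + q = D \left(9 + q\right) q + q = D q \left(9 + q\right) + q = q + D q \left(9 + q\right)$)
$Q{\left(u \right)} = - 9 u + 9 u \left(u + u \left(1 + u^{2} + 9 u\right)\right)$ ($Q{\left(u \right)} = - 9 \left(u - \left(u \left(1 + 9 u + u u\right) + u\right) u\right) = - 9 \left(u - \left(u \left(1 + 9 u + u^{2}\right) + u\right) u\right) = - 9 \left(u - \left(u \left(1 + u^{2} + 9 u\right) + u\right) u\right) = - 9 \left(u - \left(u + u \left(1 + u^{2} + 9 u\right)\right) u\right) = - 9 \left(u - u \left(u + u \left(1 + u^{2} + 9 u\right)\right)\right) = - 9 u + 9 u \left(u + u \left(1 + u^{2} + 9 u\right)\right)$)
$\left(t{\left(2,-2 \right)} \left(-10\right) + Q{\left(3 \right)}\right)^{2} = \left(\left(-7\right) \left(-10\right) + 9 \cdot 3 \left(-1 + 3 + 3 \left(1 + 3^{2} + 9 \cdot 3\right)\right)\right)^{2} = \left(70 + 9 \cdot 3 \left(-1 + 3 + 3 \left(1 + 9 + 27\right)\right)\right)^{2} = \left(70 + 9 \cdot 3 \left(-1 + 3 + 3 \cdot 37\right)\right)^{2} = \left(70 + 9 \cdot 3 \left(-1 + 3 + 111\right)\right)^{2} = \left(70 + 9 \cdot 3 \cdot 113\right)^{2} = \left(70 + 3051\right)^{2} = 3121^{2} = 9740641$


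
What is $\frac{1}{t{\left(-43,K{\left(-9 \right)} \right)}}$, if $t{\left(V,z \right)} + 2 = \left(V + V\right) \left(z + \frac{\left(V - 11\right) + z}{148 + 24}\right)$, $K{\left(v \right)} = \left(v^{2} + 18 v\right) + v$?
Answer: $\frac{1}{7810} \approx 0.00012804$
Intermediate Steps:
$K{\left(v \right)} = v^{2} + 19 v$
$t{\left(V,z \right)} = -2 + 2 V \left(- \frac{11}{172} + \frac{V}{172} + \frac{173 z}{172}\right)$ ($t{\left(V,z \right)} = -2 + \left(V + V\right) \left(z + \frac{\left(V - 11\right) + z}{148 + 24}\right) = -2 + 2 V \left(z + \frac{\left(-11 + V\right) + z}{172}\right) = -2 + 2 V \left(z + \left(-11 + V + z\right) \frac{1}{172}\right) = -2 + 2 V \left(z + \left(- \frac{11}{172} + \frac{V}{172} + \frac{z}{172}\right)\right) = -2 + 2 V \left(- \frac{11}{172} + \frac{V}{172} + \frac{173 z}{172}\right)$)
$\frac{1}{t{\left(-43,K{\left(-9 \right)} \right)}} = \frac{1}{-2 - - \frac{11}{2} + \frac{\left(-43\right)^{2}}{86} + \frac{173}{86} \left(-43\right) \left(- 9 \left(19 - 9\right)\right)} = \frac{1}{-2 + \frac{11}{2} + \frac{1}{86} \cdot 1849 + \frac{173}{86} \left(-43\right) \left(\left(-9\right) 10\right)} = \frac{1}{-2 + \frac{11}{2} + \frac{43}{2} + \frac{173}{86} \left(-43\right) \left(-90\right)} = \frac{1}{-2 + \frac{11}{2} + \frac{43}{2} + 7785} = \frac{1}{7810}$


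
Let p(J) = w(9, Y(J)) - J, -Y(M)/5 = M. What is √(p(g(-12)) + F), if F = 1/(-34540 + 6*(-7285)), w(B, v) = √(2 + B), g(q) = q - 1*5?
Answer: √(4163679370 + 244922500*√11)/15650 ≈ 4.5074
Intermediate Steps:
Y(M) = -5*M
g(q) = -5 + q (g(q) = q - 5 = -5 + q)
p(J) = √11 - J (p(J) = √(2 + 9) - J = √11 - J)
F = -1/78250 (F = 1/(-34540 - 43710) = 1/(-78250) = -1/78250 ≈ -1.2780e-5)
√(p(g(-12)) + F) = √((√11 - (-5 - 12)) - 1/78250) = √((√11 - 1*(-17)) - 1/78250) = √((√11 + 17) - 1/78250) = √((17 + √11) - 1/78250) = √(1330249/78250 + √11)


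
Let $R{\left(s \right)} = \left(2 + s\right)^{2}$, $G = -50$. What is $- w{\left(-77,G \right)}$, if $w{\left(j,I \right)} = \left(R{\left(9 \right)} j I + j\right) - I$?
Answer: $-465823$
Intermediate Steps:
$w{\left(j,I \right)} = j - I + 121 I j$ ($w{\left(j,I \right)} = \left(\left(2 + 9\right)^{2} j I + j\right) - I = \left(11^{2} j I + j\right) - I = \left(121 j I + j\right) - I = \left(121 I j + j\right) - I = \left(j + 121 I j\right) - I = j - I + 121 I j$)
$- w{\left(-77,G \right)} = - (-77 - -50 + 121 \left(-50\right) \left(-77\right)) = - (-77 + 50 + 465850) = \left(-1\right) 465823 = -465823$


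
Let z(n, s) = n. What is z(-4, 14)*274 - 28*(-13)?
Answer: -732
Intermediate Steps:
z(-4, 14)*274 - 28*(-13) = -4*274 - 28*(-13) = -1096 + 364 = -732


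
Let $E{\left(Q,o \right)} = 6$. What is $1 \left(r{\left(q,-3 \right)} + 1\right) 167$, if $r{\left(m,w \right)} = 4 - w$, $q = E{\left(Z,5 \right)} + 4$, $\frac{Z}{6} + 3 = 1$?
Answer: $1336$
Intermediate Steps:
$Z = -12$ ($Z = -18 + 6 \cdot 1 = -18 + 6 = -12$)
$q = 10$ ($q = 6 + 4 = 10$)
$1 \left(r{\left(q,-3 \right)} + 1\right) 167 = 1 \left(\left(4 - -3\right) + 1\right) 167 = 1 \left(\left(4 + 3\right) + 1\right) 167 = 1 \left(7 + 1\right) 167 = 1 \cdot 8 \cdot 167 = 8 \cdot 167 = 1336$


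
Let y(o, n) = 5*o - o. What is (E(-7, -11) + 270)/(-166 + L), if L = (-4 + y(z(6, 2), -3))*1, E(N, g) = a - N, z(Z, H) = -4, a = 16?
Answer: -293/186 ≈ -1.5753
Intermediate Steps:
E(N, g) = 16 - N
y(o, n) = 4*o
L = -20 (L = (-4 + 4*(-4))*1 = (-4 - 16)*1 = -20*1 = -20)
(E(-7, -11) + 270)/(-166 + L) = ((16 - 1*(-7)) + 270)/(-166 - 20) = ((16 + 7) + 270)/(-186) = (23 + 270)*(-1/186) = 293*(-1/186) = -293/186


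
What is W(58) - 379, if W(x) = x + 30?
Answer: -291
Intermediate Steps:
W(x) = 30 + x
W(58) - 379 = (30 + 58) - 379 = 88 - 379 = -291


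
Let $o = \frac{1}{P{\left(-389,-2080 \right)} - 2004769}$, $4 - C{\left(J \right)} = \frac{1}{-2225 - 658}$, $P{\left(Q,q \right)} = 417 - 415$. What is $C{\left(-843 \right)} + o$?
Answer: $\frac{23120974928}{5779743261} \approx 4.0003$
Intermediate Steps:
$P{\left(Q,q \right)} = 2$
$C{\left(J \right)} = \frac{11533}{2883}$ ($C{\left(J \right)} = 4 - \frac{1}{-2225 - 658} = 4 - \frac{1}{-2883} = 4 - - \frac{1}{2883} = 4 + \frac{1}{2883} = \frac{11533}{2883}$)
$o = - \frac{1}{2004767}$ ($o = \frac{1}{2 - 2004769} = \frac{1}{-2004767} = - \frac{1}{2004767} \approx -4.9881 \cdot 10^{-7}$)
$C{\left(-843 \right)} + o = \frac{11533}{2883} - \frac{1}{2004767} = \frac{23120974928}{5779743261}$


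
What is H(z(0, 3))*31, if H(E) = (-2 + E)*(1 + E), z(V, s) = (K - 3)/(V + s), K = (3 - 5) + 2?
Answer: 0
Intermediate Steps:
K = 0 (K = -2 + 2 = 0)
z(V, s) = -3/(V + s) (z(V, s) = (0 - 3)/(V + s) = -3/(V + s))
H(E) = (1 + E)*(-2 + E)
H(z(0, 3))*31 = (-2 + (-3/(0 + 3))² - (-3)/(0 + 3))*31 = (-2 + (-3/3)² - (-3)/3)*31 = (-2 + (-3*⅓)² - (-3)/3)*31 = (-2 + (-1)² - 1*(-1))*31 = (-2 + 1 + 1)*31 = 0*31 = 0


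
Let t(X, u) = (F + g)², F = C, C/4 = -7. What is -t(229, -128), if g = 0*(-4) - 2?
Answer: -900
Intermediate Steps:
C = -28 (C = 4*(-7) = -28)
F = -28
g = -2 (g = 0 - 2 = -2)
t(X, u) = 900 (t(X, u) = (-28 - 2)² = (-30)² = 900)
-t(229, -128) = -1*900 = -900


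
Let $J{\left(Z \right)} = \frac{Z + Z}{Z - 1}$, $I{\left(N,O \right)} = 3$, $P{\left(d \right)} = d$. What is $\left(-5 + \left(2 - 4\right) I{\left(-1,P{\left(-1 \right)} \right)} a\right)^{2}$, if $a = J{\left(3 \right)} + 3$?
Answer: $1681$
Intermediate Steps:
$J{\left(Z \right)} = \frac{2 Z}{-1 + Z}$
$a = 6$ ($a = 2 \cdot 3 \frac{1}{-1 + 3} + 3 = 2 \cdot 3 \cdot \frac{1}{2} + 3 = 3 + 3 = 6$)
$\left(-5 + \left(2 - 4\right) I{\left(-1,P{\left(-1 \right)} \right)} a\right)^{2} = \left(-5 + \left(2 - 4\right) 3 \cdot 6\right)^{2} = \left(-5 + \left(-2\right) 3 \cdot 6\right)^{2} = \left(-5 - 36\right)^{2} = \left(-41\right)^{2} = 1681$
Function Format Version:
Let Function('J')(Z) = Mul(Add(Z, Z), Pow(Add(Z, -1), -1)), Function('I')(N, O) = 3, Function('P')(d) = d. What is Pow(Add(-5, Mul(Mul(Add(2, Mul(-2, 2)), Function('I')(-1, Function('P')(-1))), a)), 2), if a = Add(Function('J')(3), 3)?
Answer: 1681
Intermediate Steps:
Function('J')(Z) = Mul(2, Z, Pow(Add(-1, Z), -1)) (Function('J')(Z) = Mul(Mul(2, Z), Pow(Add(-1, Z), -1)) = Mul(2, Z, Pow(Add(-1, Z), -1)))
a = 6 (a = Add(Mul(2, 3, Pow(Add(-1, 3), -1)), 3) = Add(Mul(2, 3, Pow(2, -1)), 3) = Add(Mul(2, 3, Rational(1, 2)), 3) = Add(3, 3) = 6)
Pow(Add(-5, Mul(Mul(Add(2, Mul(-2, 2)), Function('I')(-1, Function('P')(-1))), a)), 2) = Pow(Add(-5, Mul(Mul(Add(2, Mul(-2, 2)), 3), 6)), 2) = Pow(Add(-5, Mul(Mul(Add(2, -4), 3), 6)), 2) = Pow(Add(-5, Mul(Mul(-2, 3), 6)), 2) = Pow(Add(-5, Mul(-6, 6)), 2) = Pow(Add(-5, -36), 2) = Pow(-41, 2) = 1681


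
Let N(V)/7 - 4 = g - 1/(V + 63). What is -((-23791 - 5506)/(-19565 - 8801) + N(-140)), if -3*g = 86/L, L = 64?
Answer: -389233415/14977248 ≈ -25.988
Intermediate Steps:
g = -43/96 (g = -86/(3*64) = -⅓*43/32 = -43/96 ≈ -0.44792)
N(V) = 2387/96 - 7/(63 + V) (N(V) = 28 + 7*(-43/96 - 1/(V + 63)) = 28 + 7*(-43/96 - 1/(63 + V)) = 28 + (-301/96 - 7/(63 + V)) = 2387/96 - 7/(63 + V))
-((-23791 - 5506)/(-19565 - 8801) + N(-140)) = -((-23791 - 5506)/(-19565 - 8801) + 7*(21387 + 341*(-140))/(96*(63 - 140))) = -(-29297/(-28366) + (7/96)*(21387 - 47740)/(-77)) = -(-29297*(-1/28366) + (7/96)*(-1/77)*(-26353)) = -(29297/28366 + 26353/1056) = -1*389233415/14977248 = -389233415/14977248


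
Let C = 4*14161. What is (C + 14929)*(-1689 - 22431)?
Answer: -1726340760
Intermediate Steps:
C = 56644
(C + 14929)*(-1689 - 22431) = (56644 + 14929)*(-1689 - 22431) = 71573*(-24120) = -1726340760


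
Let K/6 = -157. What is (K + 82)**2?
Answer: 739600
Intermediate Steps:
K = -942 (K = 6*(-157) = -942)
(K + 82)**2 = (-942 + 82)**2 = (-860)**2 = 739600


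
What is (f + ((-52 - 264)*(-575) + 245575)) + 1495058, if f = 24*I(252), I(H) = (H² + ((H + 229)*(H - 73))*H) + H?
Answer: 524179229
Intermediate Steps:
I(H) = H + H² + H*(-73 + H)*(229 + H) (I(H) = (H² + ((229 + H)*(-73 + H))*H) + H = (H² + ((-73 + H)*(229 + H))*H) + H = (H² + H*(-73 + H)*(229 + H)) + H = H + H² + H*(-73 + H)*(229 + H))
f = 522256896 (f = 24*(252*(-16716 + 252² + 157*252)) = 24*(252*(-16716 + 63504 + 39564)) = 24*(252*86352) = 24*21760704 = 522256896)
(f + ((-52 - 264)*(-575) + 245575)) + 1495058 = (522256896 + ((-52 - 264)*(-575) + 245575)) + 1495058 = (522256896 + (-316*(-575) + 245575)) + 1495058 = (522256896 + (181700 + 245575)) + 1495058 = (522256896 + 427275) + 1495058 = 522684171 + 1495058 = 524179229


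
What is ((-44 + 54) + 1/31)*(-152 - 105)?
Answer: -79927/31 ≈ -2578.3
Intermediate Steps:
((-44 + 54) + 1/31)*(-152 - 105) = (10 + 1/31)*(-257) = (311/31)*(-257) = -79927/31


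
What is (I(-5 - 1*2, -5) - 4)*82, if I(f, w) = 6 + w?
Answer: -246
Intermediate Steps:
(I(-5 - 1*2, -5) - 4)*82 = ((6 - 5) - 4)*82 = (1 - 4)*82 = -3*82 = -246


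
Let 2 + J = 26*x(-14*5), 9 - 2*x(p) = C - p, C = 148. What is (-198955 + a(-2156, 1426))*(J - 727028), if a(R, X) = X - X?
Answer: 145186814385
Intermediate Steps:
x(p) = -139/2 + p/2 (x(p) = 9/2 - (148 - p)/2 = 9/2 + (-74 + p/2) = -139/2 + p/2)
a(R, X) = 0
J = -2719 (J = -2 + 26*(-139/2 + (-14*5)/2) = -2 + 26*(-139/2 + (½)*(-70)) = -2 + 26*(-139/2 - 35) = -2 + 26*(-209/2) = -2 - 2717 = -2719)
(-198955 + a(-2156, 1426))*(J - 727028) = (-198955 + 0)*(-2719 - 727028) = -198955*(-729747) = 145186814385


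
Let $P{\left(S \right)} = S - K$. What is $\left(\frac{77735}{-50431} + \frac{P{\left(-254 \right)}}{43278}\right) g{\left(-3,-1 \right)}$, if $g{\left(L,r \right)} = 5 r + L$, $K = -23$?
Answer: $\frac{4501153188}{363758803} \approx 12.374$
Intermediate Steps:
$P{\left(S \right)} = 23 + S$ ($P{\left(S \right)} = S - -23 = S + 23 = 23 + S$)
$g{\left(L,r \right)} = L + 5 r$
$\left(\frac{77735}{-50431} + \frac{P{\left(-254 \right)}}{43278}\right) g{\left(-3,-1 \right)} = \left(\frac{77735}{-50431} + \frac{23 - 254}{43278}\right) \left(-3 + 5 \left(-1\right)\right) = \left(77735 \left(- \frac{1}{50431}\right) - \frac{77}{14426}\right) \left(-3 - 5\right) = \left(- \frac{77735}{50431} - \frac{77}{14426}\right) \left(-8\right) = \left(- \frac{1125288297}{727517606}\right) \left(-8\right) = \frac{4501153188}{363758803}$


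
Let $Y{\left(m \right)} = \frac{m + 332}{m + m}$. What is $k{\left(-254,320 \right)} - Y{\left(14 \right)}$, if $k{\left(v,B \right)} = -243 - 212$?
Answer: $- \frac{6543}{14} \approx -467.36$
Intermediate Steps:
$k{\left(v,B \right)} = -455$
$Y{\left(m \right)} = \frac{332 + m}{2 m}$
$k{\left(-254,320 \right)} - Y{\left(14 \right)} = -455 - \frac{332 + 14}{2 \cdot 14} = -455 - \frac{1}{2} \cdot \frac{1}{14} \cdot 346 = -455 - \frac{173}{14} = - \frac{6543}{14}$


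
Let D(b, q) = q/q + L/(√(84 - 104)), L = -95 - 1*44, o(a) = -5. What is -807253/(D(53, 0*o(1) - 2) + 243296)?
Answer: -3928044662820/1183868623501 + 224416334*I*√5/1183868623501 ≈ -3.318 + 0.00042387*I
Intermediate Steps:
L = -139 (L = -95 - 44 = -139)
D(b, q) = 1 + 139*I*√5/10 (D(b, q) = q/q - 139/√(84 - 104) = 1 - 139*(-I*√5/10) = 1 - (-139)*I*√5/10 = 1 + 139*I*√5/10)
-807253/(D(53, 0*o(1) - 2) + 243296) = -807253/((1 + 139*I*√5/10) + 243296) = -807253/(243297 + 139*I*√5/10)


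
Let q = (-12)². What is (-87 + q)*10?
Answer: 570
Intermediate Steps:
q = 144
(-87 + q)*10 = (-87 + 144)*10 = 57*10 = 570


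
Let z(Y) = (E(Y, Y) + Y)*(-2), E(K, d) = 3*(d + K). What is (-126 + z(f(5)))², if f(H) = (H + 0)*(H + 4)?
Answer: 571536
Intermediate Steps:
E(K, d) = 3*K + 3*d (E(K, d) = 3*(K + d) = 3*K + 3*d)
f(H) = H*(4 + H)
z(Y) = -14*Y (z(Y) = ((3*Y + 3*Y) + Y)*(-2) = (6*Y + Y)*(-2) = (7*Y)*(-2) = -14*Y)
(-126 + z(f(5)))² = (-126 - 70*(4 + 5))² = (-126 - 70*9)² = (-126 - 14*45)² = (-126 - 630)² = (-756)² = 571536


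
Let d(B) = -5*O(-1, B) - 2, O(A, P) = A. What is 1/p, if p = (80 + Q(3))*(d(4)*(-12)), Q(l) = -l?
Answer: -1/2772 ≈ -0.00036075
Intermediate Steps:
d(B) = 3 (d(B) = -5*(-1) - 2 = 5 - 2 = 3)
p = -2772 (p = (80 - 1*3)*(3*(-12)) = (80 - 3)*(-36) = 77*(-36) = -2772)
1/p = 1/(-2772) = -1/2772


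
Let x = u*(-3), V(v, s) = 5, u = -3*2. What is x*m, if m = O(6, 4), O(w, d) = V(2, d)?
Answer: 90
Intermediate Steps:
u = -6
x = 18 (x = -6*(-3) = 18)
O(w, d) = 5
m = 5
x*m = 18*5 = 90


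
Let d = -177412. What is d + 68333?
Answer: -109079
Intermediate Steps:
d + 68333 = -177412 + 68333 = -109079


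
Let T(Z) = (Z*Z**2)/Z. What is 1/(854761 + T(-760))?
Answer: 1/1432361 ≈ 6.9815e-7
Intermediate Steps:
T(Z) = Z**2 (T(Z) = Z**3/Z = Z**2)
1/(854761 + T(-760)) = 1/(854761 + (-760)**2) = 1/(854761 + 577600) = 1/1432361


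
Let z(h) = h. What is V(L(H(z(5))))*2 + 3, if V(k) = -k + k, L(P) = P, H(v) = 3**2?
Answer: 3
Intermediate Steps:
H(v) = 9
V(k) = 0
V(L(H(z(5))))*2 + 3 = 0*2 + 3 = 0 + 3 = 3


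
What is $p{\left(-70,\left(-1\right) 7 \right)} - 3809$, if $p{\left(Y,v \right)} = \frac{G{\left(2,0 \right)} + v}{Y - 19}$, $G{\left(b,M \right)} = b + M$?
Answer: $- \frac{338996}{89} \approx -3808.9$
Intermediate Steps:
$G{\left(b,M \right)} = M + b$
$p{\left(Y,v \right)} = \frac{2 + v}{-19 + Y}$ ($p{\left(Y,v \right)} = \frac{\left(0 + 2\right) + v}{Y - 19} = \frac{2 + v}{-19 + Y}$)
$p{\left(-70,\left(-1\right) 7 \right)} - 3809 = \frac{2 - 7}{-19 - 70} - 3809 = \frac{2 - 7}{-89} - 3809 = \left(- \frac{1}{89}\right) \left(-5\right) - 3809 = \frac{5}{89} - 3809 = - \frac{338996}{89}$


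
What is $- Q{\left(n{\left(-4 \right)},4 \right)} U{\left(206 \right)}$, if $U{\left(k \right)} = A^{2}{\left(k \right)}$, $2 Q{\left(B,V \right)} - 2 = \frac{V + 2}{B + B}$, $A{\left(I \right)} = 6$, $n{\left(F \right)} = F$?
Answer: $- \frac{45}{2} \approx -22.5$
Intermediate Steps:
$Q{\left(B,V \right)} = 1 + \frac{2 + V}{4 B}$ ($Q{\left(B,V \right)} = 1 + \frac{\left(V + 2\right) \frac{1}{B + B}}{2} = 1 + \frac{\left(2 + V\right) \frac{1}{2 B}}{2} = 1 + \frac{\frac{1}{2} \frac{1}{B} \left(2 + V\right)}{2} = 1 + \frac{2 + V}{4 B}$)
$U{\left(k \right)} = 36$ ($U{\left(k \right)} = 6^{2} = 36$)
$- Q{\left(n{\left(-4 \right)},4 \right)} U{\left(206 \right)} = - \frac{2 + 4 + 4 \left(-4\right)}{4 \left(-4\right)} 36 = - \frac{1}{4} \left(- \frac{1}{4}\right) \left(2 + 4 - 16\right) 36 = - \frac{1}{4} \left(- \frac{1}{4}\right) \left(-10\right) 36 = - \frac{5 \cdot 36}{8} = \left(-1\right) \frac{45}{2} = - \frac{45}{2}$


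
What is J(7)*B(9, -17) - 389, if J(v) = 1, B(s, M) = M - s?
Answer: -415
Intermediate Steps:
J(7)*B(9, -17) - 389 = 1*(-17 - 1*9) - 389 = 1*(-17 - 9) - 389 = 1*(-26) - 389 = -26 - 389 = -415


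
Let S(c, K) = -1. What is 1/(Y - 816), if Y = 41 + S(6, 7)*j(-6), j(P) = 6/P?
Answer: -1/774 ≈ -0.0012920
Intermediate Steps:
Y = 42 (Y = 41 - 6/(-6) = 41 - 6*(-1)/6 = 41 - 1*(-1) = 41 + 1 = 42)
1/(Y - 816) = 1/(42 - 816) = 1/(-774) = -1/774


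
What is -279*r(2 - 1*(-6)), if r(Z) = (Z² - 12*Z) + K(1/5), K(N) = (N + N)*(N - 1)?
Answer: 225432/25 ≈ 9017.3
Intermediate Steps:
K(N) = 2*N*(-1 + N) (K(N) = (2*N)*(-1 + N) = 2*N*(-1 + N))
r(Z) = -8/25 + Z² - 12*Z (r(Z) = (Z² - 12*Z) + 2*(-1 + 1/5)/5 = (Z² - 12*Z) + 2*(⅕)*(-1 + ⅕) = (Z² - 12*Z) + 2*(⅕)*(-⅘) = (Z² - 12*Z) - 8/25 = -8/25 + Z² - 12*Z)
-279*r(2 - 1*(-6)) = -279*(-8/25 + (2 - 1*(-6))² - 12*(2 - 1*(-6))) = -279*(-8/25 + (2 + 6)² - 12*(2 + 6)) = -279*(-8/25 + 8² - 12*8) = -279*(-8/25 + 64 - 96) = -279*(-808/25) = 225432/25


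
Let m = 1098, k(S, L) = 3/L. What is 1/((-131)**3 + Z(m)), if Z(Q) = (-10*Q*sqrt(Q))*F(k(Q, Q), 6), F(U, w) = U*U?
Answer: -137133551/308288701800691 + 15*sqrt(122)/308288701800691 ≈ -4.4482e-7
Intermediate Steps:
F(U, w) = U**2
Z(Q) = -90/sqrt(Q) (Z(Q) = (-10*Q*sqrt(Q))*(3/Q)**2 = (-10*Q**(3/2))*(9/Q**2) = -90/sqrt(Q))
1/((-131)**3 + Z(m)) = 1/((-131)**3 - 15*sqrt(122)/61) = 1/(-2248091 - 15*sqrt(122)/61)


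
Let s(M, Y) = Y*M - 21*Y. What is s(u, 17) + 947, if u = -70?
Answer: -600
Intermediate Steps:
s(M, Y) = -21*Y + M*Y (s(M, Y) = M*Y - 21*Y = -21*Y + M*Y)
s(u, 17) + 947 = 17*(-21 - 70) + 947 = 17*(-91) + 947 = -1547 + 947 = -600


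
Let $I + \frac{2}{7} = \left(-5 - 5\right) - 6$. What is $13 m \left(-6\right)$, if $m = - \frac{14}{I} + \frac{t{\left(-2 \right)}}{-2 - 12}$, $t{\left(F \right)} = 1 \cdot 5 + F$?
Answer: $- \frac{6695}{133} \approx -50.338$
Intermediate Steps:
$t{\left(F \right)} = 5 + F$
$I = - \frac{114}{7}$ ($I = - \frac{2}{7} - 16 = - \frac{114}{7} \approx -16.286$)
$m = \frac{515}{798}$ ($m = - \frac{14}{- \frac{114}{7}} + \frac{5 - 2}{-2 - 12} = \left(-14\right) \left(- \frac{7}{114}\right) + \frac{3}{-2 - 12} = \frac{49}{57} + \frac{3}{-14} = \frac{49}{57} + 3 \left(- \frac{1}{14}\right) = \frac{49}{57} - \frac{3}{14} = \frac{515}{798} \approx 0.64536$)
$13 m \left(-6\right) = 13 \cdot \frac{515}{798} \left(-6\right) = \frac{6695}{798} \left(-6\right) = - \frac{6695}{133}$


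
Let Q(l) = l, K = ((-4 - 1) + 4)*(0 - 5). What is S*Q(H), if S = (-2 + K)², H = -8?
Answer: -72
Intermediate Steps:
K = 5 (K = (-5 + 4)*(-5) = -1*(-5) = 5)
S = 9 (S = (-2 + 5)² = 3² = 9)
S*Q(H) = 9*(-8) = -72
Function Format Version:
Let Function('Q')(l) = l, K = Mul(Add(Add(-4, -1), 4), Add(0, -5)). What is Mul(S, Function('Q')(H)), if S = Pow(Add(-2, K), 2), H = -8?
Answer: -72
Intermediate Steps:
K = 5 (K = Mul(Add(-5, 4), -5) = Mul(-1, -5) = 5)
S = 9 (S = Pow(Add(-2, 5), 2) = Pow(3, 2) = 9)
Mul(S, Function('Q')(H)) = Mul(9, -8) = -72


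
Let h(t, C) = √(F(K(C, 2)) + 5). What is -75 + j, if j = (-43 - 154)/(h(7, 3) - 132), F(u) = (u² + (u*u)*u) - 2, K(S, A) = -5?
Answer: -1288071/17521 + 197*I*√97/17521 ≈ -73.516 + 0.11074*I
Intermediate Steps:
F(u) = -2 + u² + u³ (F(u) = (u² + u²*u) - 2 = (u² + u³) - 2 = -2 + u² + u³)
h(t, C) = I*√97 (h(t, C) = √((-2 + (-5)² + (-5)³) + 5) = √((-2 + 25 - 125) + 5) = √(-102 + 5) = √(-97) = I*√97)
j = -197/(-132 + I*√97) (j = (-43 - 154)/(I*√97 - 132) = -197/(-132 + I*√97) ≈ 1.4842 + 0.11074*I)
-75 + j = -75 + (26004/17521 + 197*I*√97/17521) = -1288071/17521 + 197*I*√97/17521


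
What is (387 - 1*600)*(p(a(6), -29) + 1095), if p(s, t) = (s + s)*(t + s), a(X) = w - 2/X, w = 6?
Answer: -530725/3 ≈ -1.7691e+5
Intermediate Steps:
a(X) = 6 - 2/X
p(s, t) = 2*s*(s + t) (p(s, t) = (2*s)*(s + t) = 2*s*(s + t))
(387 - 1*600)*(p(a(6), -29) + 1095) = (387 - 1*600)*(2*(6 - 2/6)*((6 - 2/6) - 29) + 1095) = (387 - 600)*(2*(6 - 2*⅙)*((6 - 2*⅙) - 29) + 1095) = -213*(2*(6 - ⅓)*((6 - ⅓) - 29) + 1095) = -213*(2*(17/3)*(17/3 - 29) + 1095) = -213*(2*(17/3)*(-70/3) + 1095) = -213*(-2380/9 + 1095) = -213*7475/9 = -530725/3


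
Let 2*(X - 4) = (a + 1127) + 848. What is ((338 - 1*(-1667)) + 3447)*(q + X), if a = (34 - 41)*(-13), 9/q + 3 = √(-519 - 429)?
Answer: 62189272/11 - 1128*I*√237/11 ≈ 5.6536e+6 - 1578.7*I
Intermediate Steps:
q = 9/(-3 + 2*I*√237) (q = 9/(-3 + √(-519 - 429)) = 9/(-3 + √(-948)) = 9/(-3 + 2*I*√237) ≈ -0.028213 - 0.28956*I)
a = 91 (a = -7*(-13) = 91)
X = 1037 (X = 4 + ((91 + 1127) + 848)/2 = 4 + (1218 + 848)/2 = 4 + (½)*2066 = 4 + 1033 = 1037)
((338 - 1*(-1667)) + 3447)*(q + X) = ((338 - 1*(-1667)) + 3447)*((-9/319 - 6*I*√237/319) + 1037) = ((338 + 1667) + 3447)*(330794/319 - 6*I*√237/319) = (2005 + 3447)*(330794/319 - 6*I*√237/319) = 5452*(330794/319 - 6*I*√237/319) = 62189272/11 - 1128*I*√237/11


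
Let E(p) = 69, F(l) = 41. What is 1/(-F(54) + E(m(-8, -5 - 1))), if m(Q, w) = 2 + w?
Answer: 1/28 ≈ 0.035714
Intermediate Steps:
1/(-F(54) + E(m(-8, -5 - 1))) = 1/(-1*41 + 69) = 1/(-41 + 69) = 1/28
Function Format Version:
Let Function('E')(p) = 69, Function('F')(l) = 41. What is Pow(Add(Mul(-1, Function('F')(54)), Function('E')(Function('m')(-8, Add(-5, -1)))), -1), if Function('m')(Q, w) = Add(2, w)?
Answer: Rational(1, 28) ≈ 0.035714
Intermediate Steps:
Pow(Add(Mul(-1, Function('F')(54)), Function('E')(Function('m')(-8, Add(-5, -1)))), -1) = Pow(Add(Mul(-1, 41), 69), -1) = Pow(Add(-41, 69), -1) = Pow(28, -1) = Rational(1, 28)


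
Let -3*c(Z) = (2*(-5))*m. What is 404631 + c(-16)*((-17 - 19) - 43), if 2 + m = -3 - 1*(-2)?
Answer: 405421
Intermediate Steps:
m = -3 (m = -2 + (-3 - 1*(-2)) = -2 + (-3 + 2) = -2 - 1 = -3)
c(Z) = -10 (c(Z) = -2*(-5)*(-3)/3 = -(-10)*(-3)/3 = -1/3*30 = -10)
404631 + c(-16)*((-17 - 19) - 43) = 404631 - 10*((-17 - 19) - 43) = 404631 - 10*(-36 - 43) = 404631 - 10*(-79) = 404631 + 790 = 405421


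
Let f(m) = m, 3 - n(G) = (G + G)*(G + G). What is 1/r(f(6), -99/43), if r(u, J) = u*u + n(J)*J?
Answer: 79507/6194295 ≈ 0.012836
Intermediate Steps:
n(G) = 3 - 4*G**2 (n(G) = 3 - (G + G)*(G + G) = 3 - 2*G*2*G = 3 - 4*G**2)
r(u, J) = u**2 + J*(3 - 4*J**2) (r(u, J) = u*u + (3 - 4*J**2)*J = u**2 + J*(3 - 4*J**2))
1/r(f(6), -99/43) = 1/(6**2 - (-99/43)*(-3 + 4*(-99/43)**2)) = 1/(36 - (-99*1/43)*(-3 + 4*(-99*1/43)**2)) = 1/(36 - 1*(-99/43)*(-3 + 4*(-99/43)**2)) = 1/(36 - 1*(-99/43)*(-3 + 4*(9801/1849))) = 1/(36 - 1*(-99/43)*(-3 + 39204/1849)) = 1/(36 - 1*(-99/43)*33657/1849) = 1/(36 + 3332043/79507) = 1/(6194295/79507) = 79507/6194295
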